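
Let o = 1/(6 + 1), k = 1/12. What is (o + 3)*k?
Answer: 11/42 ≈ 0.26190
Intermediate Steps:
k = 1/12 ≈ 0.083333
o = ⅐ (o = 1/7 = ⅐ ≈ 0.14286)
(o + 3)*k = (⅐ + 3)*(1/12) = (22/7)*(1/12) = 11/42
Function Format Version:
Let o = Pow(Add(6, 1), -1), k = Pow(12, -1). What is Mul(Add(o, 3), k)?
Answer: Rational(11, 42) ≈ 0.26190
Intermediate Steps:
k = Rational(1, 12) ≈ 0.083333
o = Rational(1, 7) (o = Pow(7, -1) = Rational(1, 7) ≈ 0.14286)
Mul(Add(o, 3), k) = Mul(Add(Rational(1, 7), 3), Rational(1, 12)) = Mul(Rational(22, 7), Rational(1, 12)) = Rational(11, 42)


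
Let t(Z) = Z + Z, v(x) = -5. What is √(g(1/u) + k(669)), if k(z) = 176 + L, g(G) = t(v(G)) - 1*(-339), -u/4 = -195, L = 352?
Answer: √857 ≈ 29.275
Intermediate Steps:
t(Z) = 2*Z
u = 780 (u = -4*(-195) = 780)
g(G) = 329 (g(G) = 2*(-5) - 1*(-339) = -10 + 339 = 329)
k(z) = 528 (k(z) = 176 + 352 = 528)
√(g(1/u) + k(669)) = √(329 + 528) = √857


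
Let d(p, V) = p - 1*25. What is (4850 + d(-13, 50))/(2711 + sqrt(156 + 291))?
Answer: 6522666/3674537 - 2406*sqrt(447)/3674537 ≈ 1.7613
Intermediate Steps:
d(p, V) = -25 + p (d(p, V) = p - 25 = -25 + p)
(4850 + d(-13, 50))/(2711 + sqrt(156 + 291)) = (4850 + (-25 - 13))/(2711 + sqrt(156 + 291)) = (4850 - 38)/(2711 + sqrt(447)) = 4812/(2711 + sqrt(447))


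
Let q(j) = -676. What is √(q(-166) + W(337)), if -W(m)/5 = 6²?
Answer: 2*I*√214 ≈ 29.257*I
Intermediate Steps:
W(m) = -180 (W(m) = -5*6² = -5*36 = -180)
√(q(-166) + W(337)) = √(-676 - 180) = √(-856) = 2*I*√214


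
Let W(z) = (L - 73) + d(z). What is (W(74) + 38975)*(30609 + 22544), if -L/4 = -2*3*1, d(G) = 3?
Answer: 2069193137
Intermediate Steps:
L = 24 (L = -4*(-2*3) = -(-24) = -4*(-6) = 24)
W(z) = -46 (W(z) = (24 - 73) + 3 = -49 + 3 = -46)
(W(74) + 38975)*(30609 + 22544) = (-46 + 38975)*(30609 + 22544) = 38929*53153 = 2069193137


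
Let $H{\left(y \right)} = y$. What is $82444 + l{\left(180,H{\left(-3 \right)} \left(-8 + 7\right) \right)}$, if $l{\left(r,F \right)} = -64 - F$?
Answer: $82377$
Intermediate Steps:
$82444 + l{\left(180,H{\left(-3 \right)} \left(-8 + 7\right) \right)} = 82444 - \left(64 - 3 \left(-8 + 7\right)\right) = 82444 - \left(64 - -3\right) = 82444 - 67 = 82377$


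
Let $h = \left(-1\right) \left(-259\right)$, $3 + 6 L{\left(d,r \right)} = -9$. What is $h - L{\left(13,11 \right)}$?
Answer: $261$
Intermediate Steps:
$L{\left(d,r \right)} = -2$ ($L{\left(d,r \right)} = - \frac{1}{2} + \frac{1}{6} \left(-9\right) = - \frac{1}{2} - \frac{3}{2} = -2$)
$h = 259$
$h - L{\left(13,11 \right)} = 259 - -2 = 259 + 2 = 261$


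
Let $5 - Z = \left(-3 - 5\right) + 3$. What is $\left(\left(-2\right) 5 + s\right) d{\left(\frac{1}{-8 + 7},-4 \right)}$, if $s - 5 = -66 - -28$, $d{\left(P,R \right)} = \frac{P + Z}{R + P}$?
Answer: $\frac{387}{5} \approx 77.4$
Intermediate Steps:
$Z = 10$ ($Z = 5 - \left(\left(-3 - 5\right) + 3\right) = 5 - \left(-8 + 3\right) = 5 - -5 = 5 + 5 = 10$)
$d{\left(P,R \right)} = \frac{10 + P}{P + R}$ ($d{\left(P,R \right)} = \frac{P + 10}{R + P} = \frac{10 + P}{P + R}$)
$s = -33$ ($s = 5 - 38 = -33$)
$\left(\left(-2\right) 5 + s\right) d{\left(\frac{1}{-8 + 7},-4 \right)} = \left(\left(-2\right) 5 - 33\right) \frac{10 + \frac{1}{-8 + 7}}{\frac{1}{-8 + 7} - 4} = \left(-10 - 33\right) \frac{10 + \frac{1}{-1}}{\frac{1}{-1} - 4} = - 43 \frac{10 - 1}{-1 - 4} = - 43 \frac{1}{-5} \cdot 9 = - 43 \left(\left(- \frac{1}{5}\right) 9\right) = \left(-43\right) \left(- \frac{9}{5}\right) = \frac{387}{5}$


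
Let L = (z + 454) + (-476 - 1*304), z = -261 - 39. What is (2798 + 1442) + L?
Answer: 3614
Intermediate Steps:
z = -300
L = -626 (L = (-300 + 454) + (-476 - 1*304) = 154 + (-476 - 304) = 154 - 780 = -626)
(2798 + 1442) + L = (2798 + 1442) - 626 = 4240 - 626 = 3614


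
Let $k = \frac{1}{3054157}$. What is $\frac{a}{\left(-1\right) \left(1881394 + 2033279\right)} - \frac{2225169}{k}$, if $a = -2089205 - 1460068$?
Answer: $- \frac{1266865633213190116}{186413} \approx -6.796 \cdot 10^{12}$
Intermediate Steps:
$k = \frac{1}{3054157} \approx 3.2742 \cdot 10^{-7}$
$a = -3549273$ ($a = -2089205 - 1460068 = -3549273$)
$\frac{a}{\left(-1\right) \left(1881394 + 2033279\right)} - \frac{2225169}{k} = - \frac{3549273}{\left(-1\right) \left(1881394 + 2033279\right)} - 2225169 \frac{1}{\frac{1}{3054157}} = - \frac{3549273}{\left(-1\right) 3914673} - 6796015477533 = - \frac{3549273}{-3914673} - 6796015477533 = \left(-3549273\right) \left(- \frac{1}{3914673}\right) - 6796015477533 = \frac{169013}{186413} - 6796015477533 = - \frac{1266865633213190116}{186413}$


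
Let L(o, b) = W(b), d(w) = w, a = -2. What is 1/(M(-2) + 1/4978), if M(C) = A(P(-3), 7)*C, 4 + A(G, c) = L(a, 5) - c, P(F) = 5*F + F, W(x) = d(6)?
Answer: 4978/49781 ≈ 0.099998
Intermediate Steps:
W(x) = 6
L(o, b) = 6
P(F) = 6*F
A(G, c) = 2 - c (A(G, c) = -4 + (6 - c) = 2 - c)
M(C) = -5*C (M(C) = (2 - 1*7)*C = (2 - 7)*C = -5*C)
1/(M(-2) + 1/4978) = 1/(-5*(-2) + 1/4978) = 1/(10 + 1/4978) = 1/(49781/4978) = 4978/49781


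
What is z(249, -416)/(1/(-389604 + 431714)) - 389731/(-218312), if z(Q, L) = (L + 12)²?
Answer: 51740137934719/7528 ≈ 6.8730e+9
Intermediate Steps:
z(Q, L) = (12 + L)²
z(249, -416)/(1/(-389604 + 431714)) - 389731/(-218312) = (12 - 416)²/(1/(-389604 + 431714)) - 389731/(-218312) = (-404)²/(1/42110) - 389731*(-1/218312) = 163216/(1/42110) + 13439/7528 = 163216*42110 + 13439/7528 = 6873025760 + 13439/7528 = 51740137934719/7528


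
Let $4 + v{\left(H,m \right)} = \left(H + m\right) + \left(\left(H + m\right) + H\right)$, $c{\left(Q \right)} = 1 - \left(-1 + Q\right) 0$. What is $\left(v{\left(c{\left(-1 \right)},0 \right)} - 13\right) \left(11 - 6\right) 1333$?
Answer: $-93310$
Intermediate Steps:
$c{\left(Q \right)} = 1$ ($c{\left(Q \right)} = 1 - 0 = 1 + 0 = 1$)
$v{\left(H,m \right)} = -4 + 2 m + 3 H$ ($v{\left(H,m \right)} = -4 + \left(\left(H + m\right) + \left(\left(H + m\right) + H\right)\right) = -4 + \left(\left(H + m\right) + \left(m + 2 H\right)\right) = -4 + \left(2 m + 3 H\right) = -4 + 2 m + 3 H$)
$\left(v{\left(c{\left(-1 \right)},0 \right)} - 13\right) \left(11 - 6\right) 1333 = \left(\left(-4 + 2 \cdot 0 + 3 \cdot 1\right) - 13\right) \left(11 - 6\right) 1333 = \left(\left(-4 + 0 + 3\right) - 13\right) 5 \cdot 1333 = \left(-1 - 13\right) 5 \cdot 1333 = \left(-14\right) 5 \cdot 1333 = \left(-70\right) 1333 = -93310$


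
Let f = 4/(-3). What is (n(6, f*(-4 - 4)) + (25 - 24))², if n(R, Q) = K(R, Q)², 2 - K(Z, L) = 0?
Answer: 25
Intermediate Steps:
K(Z, L) = 2 (K(Z, L) = 2 - 1*0 = 2 + 0 = 2)
f = -4/3 (f = 4*(-⅓) = -4/3 ≈ -1.3333)
n(R, Q) = 4 (n(R, Q) = 2² = 4)
(n(6, f*(-4 - 4)) + (25 - 24))² = (4 + (25 - 24))² = (4 + 1)² = 5² = 25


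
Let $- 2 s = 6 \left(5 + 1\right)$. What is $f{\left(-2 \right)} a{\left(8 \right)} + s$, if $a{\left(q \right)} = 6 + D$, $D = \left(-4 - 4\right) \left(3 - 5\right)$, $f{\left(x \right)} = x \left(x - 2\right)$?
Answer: $158$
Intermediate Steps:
$f{\left(x \right)} = x \left(-2 + x\right)$
$D = 16$ ($D = \left(-8\right) \left(-2\right) = 16$)
$a{\left(q \right)} = 22$ ($a{\left(q \right)} = 6 + 16 = 22$)
$s = -18$ ($s = - \frac{6 \left(5 + 1\right)}{2} = - \frac{6 \cdot 6}{2} = \left(- \frac{1}{2}\right) 36 = -18$)
$f{\left(-2 \right)} a{\left(8 \right)} + s = - 2 \left(-2 - 2\right) 22 - 18 = \left(-2\right) \left(-4\right) 22 - 18 = 8 \cdot 22 - 18 = 176 - 18 = 158$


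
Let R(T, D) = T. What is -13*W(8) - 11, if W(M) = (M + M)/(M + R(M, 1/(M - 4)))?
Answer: -24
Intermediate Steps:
W(M) = 1 (W(M) = (M + M)/(M + M) = (2*M)/((2*M)) = (2*M)*(1/(2*M)) = 1)
-13*W(8) - 11 = -13*1 - 11 = -13 - 11 = -24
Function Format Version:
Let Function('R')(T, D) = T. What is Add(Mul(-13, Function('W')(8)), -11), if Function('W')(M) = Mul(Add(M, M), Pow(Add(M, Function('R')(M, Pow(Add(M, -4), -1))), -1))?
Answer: -24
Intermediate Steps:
Function('W')(M) = 1 (Function('W')(M) = Mul(Add(M, M), Pow(Add(M, M), -1)) = Mul(Mul(2, M), Pow(Mul(2, M), -1)) = Mul(Mul(2, M), Mul(Rational(1, 2), Pow(M, -1))) = 1)
Add(Mul(-13, Function('W')(8)), -11) = Add(Mul(-13, 1), -11) = Add(-13, -11) = -24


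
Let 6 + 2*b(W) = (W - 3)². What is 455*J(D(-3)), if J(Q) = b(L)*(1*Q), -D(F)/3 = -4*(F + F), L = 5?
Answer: 32760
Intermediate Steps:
b(W) = -3 + (-3 + W)²/2 (b(W) = -3 + (W - 3)²/2 = -3 + (-3 + W)²/2)
D(F) = 24*F (D(F) = -(-12)*(F + F) = -(-12)*2*F = -(-24)*F = 24*F)
J(Q) = -Q (J(Q) = (-3 + (-3 + 5)²/2)*(1*Q) = (-3 + (½)*2²)*Q = (-3 + (½)*4)*Q = (-3 + 2)*Q = -Q)
455*J(D(-3)) = 455*(-24*(-3)) = 455*(-1*(-72)) = 455*72 = 32760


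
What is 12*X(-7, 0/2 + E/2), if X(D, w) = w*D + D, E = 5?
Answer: -294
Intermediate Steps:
X(D, w) = D + D*w (X(D, w) = D*w + D = D + D*w)
12*X(-7, 0/2 + E/2) = 12*(-7*(1 + (0/2 + 5/2))) = 12*(-7*(1 + (0*(½) + 5*(½)))) = 12*(-7*(1 + (0 + 5/2))) = 12*(-7*(1 + 5/2)) = 12*(-7*7/2) = 12*(-49/2) = -294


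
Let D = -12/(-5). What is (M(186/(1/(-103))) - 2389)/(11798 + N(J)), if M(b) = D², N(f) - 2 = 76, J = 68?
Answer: -59581/296900 ≈ -0.20068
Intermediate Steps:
D = 12/5 (D = -12*(-⅕) = 12/5 ≈ 2.4000)
N(f) = 78 (N(f) = 2 + 76 = 78)
M(b) = 144/25 (M(b) = (12/5)² = 144/25)
(M(186/(1/(-103))) - 2389)/(11798 + N(J)) = (144/25 - 2389)/(11798 + 78) = -59581/25/11876 = -59581/25*1/11876 = -59581/296900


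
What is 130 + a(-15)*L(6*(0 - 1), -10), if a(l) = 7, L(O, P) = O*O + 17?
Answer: 501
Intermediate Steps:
L(O, P) = 17 + O² (L(O, P) = O² + 17 = 17 + O²)
130 + a(-15)*L(6*(0 - 1), -10) = 130 + 7*(17 + (6*(0 - 1))²) = 130 + 7*(17 + (6*(-1))²) = 130 + 7*(17 + (-6)²) = 130 + 7*(17 + 36) = 130 + 7*53 = 130 + 371 = 501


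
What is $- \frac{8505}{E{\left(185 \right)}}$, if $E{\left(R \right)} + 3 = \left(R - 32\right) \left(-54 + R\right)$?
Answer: $- \frac{567}{1336} \approx -0.4244$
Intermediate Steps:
$E{\left(R \right)} = -3 + \left(-54 + R\right) \left(-32 + R\right)$ ($E{\left(R \right)} = -3 + \left(R - 32\right) \left(-54 + R\right) = -3 + \left(-32 + R\right) \left(-54 + R\right) = -3 + \left(-54 + R\right) \left(-32 + R\right)$)
$- \frac{8505}{E{\left(185 \right)}} = - \frac{8505}{1725 + 185^{2} - 15910} = - \frac{8505}{1725 + 34225 - 15910} = - \frac{8505}{20040} = \left(-8505\right) \frac{1}{20040} = - \frac{567}{1336}$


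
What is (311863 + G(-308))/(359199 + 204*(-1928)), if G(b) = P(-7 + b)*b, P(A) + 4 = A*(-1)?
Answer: -72025/11371 ≈ -6.3341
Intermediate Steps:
P(A) = -4 - A (P(A) = -4 + A*(-1) = -4 - A)
G(b) = b*(3 - b) (G(b) = (-4 - (-7 + b))*b = (-4 + (7 - b))*b = (3 - b)*b = b*(3 - b))
(311863 + G(-308))/(359199 + 204*(-1928)) = (311863 - 308*(3 - 1*(-308)))/(359199 + 204*(-1928)) = (311863 - 308*(3 + 308))/(359199 - 393312) = (311863 - 308*311)/(-34113) = (311863 - 95788)*(-1/34113) = 216075*(-1/34113) = -72025/11371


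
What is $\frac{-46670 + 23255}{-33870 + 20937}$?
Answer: $\frac{7805}{4311} \approx 1.8105$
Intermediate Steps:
$\frac{-46670 + 23255}{-33870 + 20937} = - \frac{23415}{-12933} = \left(-23415\right) \left(- \frac{1}{12933}\right) = \frac{7805}{4311}$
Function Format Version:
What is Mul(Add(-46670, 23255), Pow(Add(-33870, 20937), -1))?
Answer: Rational(7805, 4311) ≈ 1.8105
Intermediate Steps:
Mul(Add(-46670, 23255), Pow(Add(-33870, 20937), -1)) = Mul(-23415, Pow(-12933, -1)) = Mul(-23415, Rational(-1, 12933)) = Rational(7805, 4311)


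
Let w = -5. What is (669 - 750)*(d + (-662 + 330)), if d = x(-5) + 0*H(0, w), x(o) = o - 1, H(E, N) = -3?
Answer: 27378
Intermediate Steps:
x(o) = -1 + o
d = -6 (d = (-1 - 5) + 0*(-3) = -6 + 0 = -6)
(669 - 750)*(d + (-662 + 330)) = (669 - 750)*(-6 + (-662 + 330)) = -81*(-6 - 332) = -81*(-338) = 27378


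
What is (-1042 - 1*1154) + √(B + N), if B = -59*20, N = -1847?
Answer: -2196 + I*√3027 ≈ -2196.0 + 55.018*I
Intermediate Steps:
B = -1180
(-1042 - 1*1154) + √(B + N) = (-1042 - 1*1154) + √(-1180 - 1847) = (-1042 - 1154) + √(-3027) = -2196 + I*√3027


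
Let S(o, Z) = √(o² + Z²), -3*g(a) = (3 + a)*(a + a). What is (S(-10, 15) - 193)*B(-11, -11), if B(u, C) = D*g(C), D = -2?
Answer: -67936/3 + 1760*√13/3 ≈ -20530.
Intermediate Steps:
g(a) = -2*a*(3 + a)/3 (g(a) = -(3 + a)*(a + a)/3 = -(3 + a)*2*a/3 = -2*a*(3 + a)/3)
S(o, Z) = √(Z² + o²)
B(u, C) = 4*C*(3 + C)/3 (B(u, C) = -(-4)*C*(3 + C)/3 = 4*C*(3 + C)/3)
(S(-10, 15) - 193)*B(-11, -11) = (√(15² + (-10)²) - 193)*((4/3)*(-11)*(3 - 11)) = (√(225 + 100) - 193)*((4/3)*(-11)*(-8)) = (√325 - 193)*(352/3) = (5*√13 - 193)*(352/3) = (-193 + 5*√13)*(352/3) = -67936/3 + 1760*√13/3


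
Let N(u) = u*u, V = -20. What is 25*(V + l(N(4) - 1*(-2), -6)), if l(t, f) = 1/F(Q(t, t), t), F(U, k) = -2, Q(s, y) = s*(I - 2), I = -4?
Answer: -1025/2 ≈ -512.50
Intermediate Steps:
Q(s, y) = -6*s (Q(s, y) = s*(-4 - 2) = s*(-6) = -6*s)
N(u) = u**2
l(t, f) = -1/2 (l(t, f) = 1/(-2) = -1/2)
25*(V + l(N(4) - 1*(-2), -6)) = 25*(-20 - 1/2) = 25*(-41/2) = -1025/2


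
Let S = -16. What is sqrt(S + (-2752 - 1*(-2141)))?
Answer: I*sqrt(627) ≈ 25.04*I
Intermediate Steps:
sqrt(S + (-2752 - 1*(-2141))) = sqrt(-16 + (-2752 - 1*(-2141))) = sqrt(-16 + (-2752 + 2141)) = sqrt(-16 - 611) = sqrt(-627) = I*sqrt(627)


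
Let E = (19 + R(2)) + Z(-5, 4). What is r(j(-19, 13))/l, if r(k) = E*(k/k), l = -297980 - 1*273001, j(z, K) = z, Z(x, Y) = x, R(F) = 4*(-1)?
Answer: -10/570981 ≈ -1.7514e-5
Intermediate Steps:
R(F) = -4
E = 10 (E = (19 - 4) - 5 = 15 - 5 = 10)
l = -570981 (l = -297980 - 273001 = -570981)
r(k) = 10 (r(k) = 10*(k/k) = 10*1 = 10)
r(j(-19, 13))/l = 10/(-570981) = 10*(-1/570981) = -10/570981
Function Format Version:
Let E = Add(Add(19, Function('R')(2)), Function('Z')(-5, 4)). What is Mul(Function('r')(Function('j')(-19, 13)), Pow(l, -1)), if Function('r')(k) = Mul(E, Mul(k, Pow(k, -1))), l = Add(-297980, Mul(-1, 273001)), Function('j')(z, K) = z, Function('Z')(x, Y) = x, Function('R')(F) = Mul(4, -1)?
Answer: Rational(-10, 570981) ≈ -1.7514e-5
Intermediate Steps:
Function('R')(F) = -4
E = 10 (E = Add(Add(19, -4), -5) = Add(15, -5) = 10)
l = -570981 (l = Add(-297980, -273001) = -570981)
Function('r')(k) = 10 (Function('r')(k) = Mul(10, Mul(k, Pow(k, -1))) = Mul(10, 1) = 10)
Mul(Function('r')(Function('j')(-19, 13)), Pow(l, -1)) = Mul(10, Pow(-570981, -1)) = Mul(10, Rational(-1, 570981)) = Rational(-10, 570981)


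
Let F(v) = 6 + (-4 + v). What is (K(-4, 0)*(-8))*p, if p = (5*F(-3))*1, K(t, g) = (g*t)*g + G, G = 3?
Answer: 120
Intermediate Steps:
F(v) = 2 + v
K(t, g) = 3 + t*g² (K(t, g) = (g*t)*g + 3 = t*g² + 3 = 3 + t*g²)
p = -5 (p = (5*(2 - 3))*1 = (5*(-1))*1 = -5*1 = -5)
(K(-4, 0)*(-8))*p = ((3 - 4*0²)*(-8))*(-5) = ((3 - 4*0)*(-8))*(-5) = ((3 + 0)*(-8))*(-5) = (3*(-8))*(-5) = -24*(-5) = 120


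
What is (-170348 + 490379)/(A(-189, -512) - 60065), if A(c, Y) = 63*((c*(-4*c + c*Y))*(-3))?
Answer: 320031/3483594739 ≈ 9.1868e-5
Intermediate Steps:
A(c, Y) = -189*c*(-4*c + Y*c) (A(c, Y) = 63*((c*(-4*c + Y*c))*(-3)) = 63*(-3*c*(-4*c + Y*c)) = -189*c*(-4*c + Y*c))
(-170348 + 490379)/(A(-189, -512) - 60065) = (-170348 + 490379)/(189*(-189)²*(4 - 1*(-512)) - 60065) = 320031/(189*35721*(4 + 512) - 60065) = 320031/(189*35721*516 - 60065) = 320031/(3483654804 - 60065) = 320031/3483594739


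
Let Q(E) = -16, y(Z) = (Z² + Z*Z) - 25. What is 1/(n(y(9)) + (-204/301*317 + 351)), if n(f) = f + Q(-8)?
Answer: 301/77404 ≈ 0.0038887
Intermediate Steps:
y(Z) = -25 + 2*Z² (y(Z) = (Z² + Z²) - 25 = 2*Z² - 25 = -25 + 2*Z²)
n(f) = -16 + f (n(f) = f - 16 = -16 + f)
1/(n(y(9)) + (-204/301*317 + 351)) = 1/((-16 + (-25 + 2*9²)) + (-204/301*317 + 351)) = 1/((-16 + (-25 + 2*81)) + (-204*1/301*317 + 351)) = 1/((-16 + (-25 + 162)) + (-204/301*317 + 351)) = 1/((-16 + 137) + (-64668/301 + 351)) = 1/(121 + 40983/301) = 1/(77404/301) = 301/77404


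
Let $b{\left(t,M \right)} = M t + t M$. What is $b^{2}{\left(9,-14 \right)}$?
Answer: $63504$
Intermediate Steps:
$b{\left(t,M \right)} = 2 M t$ ($b{\left(t,M \right)} = M t + M t = 2 M t$)
$b^{2}{\left(9,-14 \right)} = \left(2 \left(-14\right) 9\right)^{2} = \left(-252\right)^{2} = 63504$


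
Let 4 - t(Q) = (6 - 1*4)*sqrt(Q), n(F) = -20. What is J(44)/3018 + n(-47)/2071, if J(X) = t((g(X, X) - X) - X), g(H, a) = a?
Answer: -26038/3125139 - 2*I*sqrt(11)/1509 ≈ -0.0083318 - 0.0043958*I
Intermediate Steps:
t(Q) = 4 - 2*sqrt(Q) (t(Q) = 4 - (6 - 1*4)*sqrt(Q) = 4 - (6 - 4)*sqrt(Q) = 4 - 2*sqrt(Q))
J(X) = 4 - 2*sqrt(-X) (J(X) = 4 - 2*sqrt((X - X) - X) = 4 - 2*sqrt(0 - X) = 4 - 2*sqrt(-X))
J(44)/3018 + n(-47)/2071 = (4 - 2*2*I*sqrt(11))/3018 - 20/2071 = (4 - 4*I*sqrt(11))*(1/3018) - 20*1/2071 = (4 - 4*I*sqrt(11))*(1/3018) - 20/2071 = (2/1509 - 2*I*sqrt(11)/1509) - 20/2071 = -26038/3125139 - 2*I*sqrt(11)/1509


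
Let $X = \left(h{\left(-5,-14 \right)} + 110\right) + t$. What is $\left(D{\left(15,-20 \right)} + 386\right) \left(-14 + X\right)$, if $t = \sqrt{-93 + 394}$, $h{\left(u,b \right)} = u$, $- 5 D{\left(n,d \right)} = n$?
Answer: $34853 + 383 \sqrt{301} \approx 41498.0$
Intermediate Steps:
$D{\left(n,d \right)} = - \frac{n}{5}$
$t = \sqrt{301} \approx 17.349$
$X = 105 + \sqrt{301}$ ($X = \left(-5 + 110\right) + \sqrt{301} = 105 + \sqrt{301} \approx 122.35$)
$\left(D{\left(15,-20 \right)} + 386\right) \left(-14 + X\right) = \left(\left(- \frac{1}{5}\right) 15 + 386\right) \left(-14 + \left(105 + \sqrt{301}\right)\right) = \left(-3 + 386\right) \left(91 + \sqrt{301}\right) = 383 \left(91 + \sqrt{301}\right) = 34853 + 383 \sqrt{301}$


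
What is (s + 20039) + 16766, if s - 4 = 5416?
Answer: 42225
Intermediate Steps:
s = 5420 (s = 4 + 5416 = 5420)
(s + 20039) + 16766 = (5420 + 20039) + 16766 = 25459 + 16766 = 42225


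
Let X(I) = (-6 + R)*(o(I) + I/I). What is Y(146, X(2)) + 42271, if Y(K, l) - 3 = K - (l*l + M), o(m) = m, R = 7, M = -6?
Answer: 42417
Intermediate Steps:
X(I) = 1 + I (X(I) = (-6 + 7)*(I + I/I) = 1*(I + 1) = 1*(1 + I) = 1 + I)
Y(K, l) = 9 + K - l**2 (Y(K, l) = 3 + (K - (l*l - 6)) = 3 + (K - (l**2 - 6)) = 3 + (K - (-6 + l**2)) = 3 + (K + (6 - l**2)) = 3 + (6 + K - l**2) = 9 + K - l**2)
Y(146, X(2)) + 42271 = (9 + 146 - (1 + 2)**2) + 42271 = (9 + 146 - 1*3**2) + 42271 = (9 + 146 - 1*9) + 42271 = (9 + 146 - 9) + 42271 = 146 + 42271 = 42417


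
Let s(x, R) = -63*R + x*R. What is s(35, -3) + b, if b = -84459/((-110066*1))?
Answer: 9330003/110066 ≈ 84.767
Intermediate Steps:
s(x, R) = -63*R + R*x
b = 84459/110066 (b = -84459/(-110066) = -84459*(-1/110066) = 84459/110066 ≈ 0.76735)
s(35, -3) + b = -3*(-63 + 35) + 84459/110066 = -3*(-28) + 84459/110066 = 84 + 84459/110066 = 9330003/110066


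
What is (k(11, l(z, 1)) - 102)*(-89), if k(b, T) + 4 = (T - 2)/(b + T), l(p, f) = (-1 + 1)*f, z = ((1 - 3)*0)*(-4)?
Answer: 103952/11 ≈ 9450.2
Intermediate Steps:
z = 0 (z = -2*0*(-4) = 0*(-4) = 0)
l(p, f) = 0 (l(p, f) = 0*f = 0)
k(b, T) = -4 + (-2 + T)/(T + b) (k(b, T) = -4 + (T - 2)/(b + T) = -4 + (-2 + T)/(T + b))
(k(11, l(z, 1)) - 102)*(-89) = ((-2 - 4*11 - 3*0)/(0 + 11) - 102)*(-89) = ((-2 - 44 + 0)/11 - 102)*(-89) = ((1/11)*(-46) - 102)*(-89) = (-46/11 - 102)*(-89) = -1168/11*(-89) = 103952/11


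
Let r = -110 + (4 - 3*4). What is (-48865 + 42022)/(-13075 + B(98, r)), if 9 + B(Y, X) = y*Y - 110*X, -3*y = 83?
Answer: 20529/8446 ≈ 2.4306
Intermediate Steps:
y = -83/3 (y = -⅓*83 = -83/3 ≈ -27.667)
r = -118 (r = -110 + (4 - 12) = -110 - 8 = -118)
B(Y, X) = -9 - 110*X - 83*Y/3 (B(Y, X) = -9 + (-83*Y/3 - 110*X) = -9 + (-110*X - 83*Y/3) = -9 - 110*X - 83*Y/3)
(-48865 + 42022)/(-13075 + B(98, r)) = (-48865 + 42022)/(-13075 + (-9 - 110*(-118) - 83/3*98)) = -6843/(-13075 + (-9 + 12980 - 8134/3)) = -6843/(-13075 + 30779/3) = -6843/(-8446/3) = -6843*(-3/8446) = 20529/8446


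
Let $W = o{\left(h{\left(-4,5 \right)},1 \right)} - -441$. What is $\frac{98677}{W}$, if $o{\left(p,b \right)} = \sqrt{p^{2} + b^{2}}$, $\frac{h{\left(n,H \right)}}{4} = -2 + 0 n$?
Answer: $\frac{43516557}{194416} - \frac{98677 \sqrt{65}}{194416} \approx 219.74$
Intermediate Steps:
$h{\left(n,H \right)} = -8$ ($h{\left(n,H \right)} = 4 \left(-2 + 0 n\right) = 4 \left(-2 + 0\right) = 4 \left(-2\right) = -8$)
$o{\left(p,b \right)} = \sqrt{b^{2} + p^{2}}$
$W = 441 + \sqrt{65}$ ($W = \sqrt{1^{2} + \left(-8\right)^{2}} - -441 = \sqrt{1 + 64} + 441 = \sqrt{65} + 441 = 441 + \sqrt{65} \approx 449.06$)
$\frac{98677}{W} = \frac{98677}{441 + \sqrt{65}}$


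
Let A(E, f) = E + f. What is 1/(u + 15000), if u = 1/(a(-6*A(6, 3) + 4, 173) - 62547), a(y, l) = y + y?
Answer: 62647/939704999 ≈ 6.6667e-5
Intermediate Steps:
a(y, l) = 2*y
u = -1/62647 (u = 1/(2*(-6*(6 + 3) + 4) - 62547) = 1/(2*(-6*9 + 4) - 62547) = 1/(2*(-54 + 4) - 62547) = 1/(2*(-50) - 62547) = 1/(-100 - 62547) = 1/(-62647) = -1/62647 ≈ -1.5962e-5)
1/(u + 15000) = 1/(-1/62647 + 15000) = 1/(939704999/62647) = 62647/939704999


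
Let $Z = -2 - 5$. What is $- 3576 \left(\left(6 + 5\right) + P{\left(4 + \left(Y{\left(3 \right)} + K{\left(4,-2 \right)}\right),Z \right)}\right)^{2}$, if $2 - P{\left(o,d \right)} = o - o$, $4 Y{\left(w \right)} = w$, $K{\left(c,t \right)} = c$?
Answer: $-604344$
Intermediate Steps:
$Y{\left(w \right)} = \frac{w}{4}$
$Z = -7$ ($Z = -2 - 5 = -7$)
$P{\left(o,d \right)} = 2$ ($P{\left(o,d \right)} = 2 - \left(o - o\right) = 2 - 0 = 2 + 0 = 2$)
$- 3576 \left(\left(6 + 5\right) + P{\left(4 + \left(Y{\left(3 \right)} + K{\left(4,-2 \right)}\right),Z \right)}\right)^{2} = - 3576 \left(\left(6 + 5\right) + 2\right)^{2} = - 3576 \left(11 + 2\right)^{2} = - 3576 \cdot 13^{2} = \left(-3576\right) 169 = -604344$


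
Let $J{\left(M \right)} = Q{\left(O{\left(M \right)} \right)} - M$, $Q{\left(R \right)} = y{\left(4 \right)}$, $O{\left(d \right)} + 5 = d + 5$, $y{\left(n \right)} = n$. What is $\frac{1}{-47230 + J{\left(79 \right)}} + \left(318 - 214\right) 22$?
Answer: $\frac{108233839}{47305} \approx 2288.0$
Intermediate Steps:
$O{\left(d \right)} = d$ ($O{\left(d \right)} = -5 + \left(d + 5\right) = -5 + \left(5 + d\right) = d$)
$Q{\left(R \right)} = 4$
$J{\left(M \right)} = 4 - M$
$\frac{1}{-47230 + J{\left(79 \right)}} + \left(318 - 214\right) 22 = \frac{1}{-47230 + \left(4 - 79\right)} + \left(318 - 214\right) 22 = \frac{1}{-47230 - 75} + 104 \cdot 22 = \frac{1}{-47305} + 2288 = - \frac{1}{47305} + 2288 = \frac{108233839}{47305}$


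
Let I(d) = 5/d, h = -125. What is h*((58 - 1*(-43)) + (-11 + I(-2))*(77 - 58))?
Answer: 38875/2 ≈ 19438.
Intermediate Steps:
h*((58 - 1*(-43)) + (-11 + I(-2))*(77 - 58)) = -125*((58 - 1*(-43)) + (-11 + 5/(-2))*(77 - 58)) = -125*((58 + 43) + (-11 + 5*(-½))*19) = -125*(101 + (-11 - 5/2)*19) = -125*(101 - 27/2*19) = -125*(101 - 513/2) = -125*(-311/2) = 38875/2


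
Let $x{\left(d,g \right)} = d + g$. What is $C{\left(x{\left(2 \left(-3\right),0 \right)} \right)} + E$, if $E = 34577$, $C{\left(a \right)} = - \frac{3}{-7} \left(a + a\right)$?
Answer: $\frac{242003}{7} \approx 34572.0$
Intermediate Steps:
$C{\left(a \right)} = \frac{6 a}{7}$ ($C{\left(a \right)} = \left(-3\right) \left(- \frac{1}{7}\right) 2 a = \frac{3 \cdot 2 a}{7} = \frac{6 a}{7}$)
$C{\left(x{\left(2 \left(-3\right),0 \right)} \right)} + E = \frac{6 \left(2 \left(-3\right) + 0\right)}{7} + 34577 = \frac{6 \left(-6 + 0\right)}{7} + 34577 = \frac{6}{7} \left(-6\right) + 34577 = - \frac{36}{7} + 34577 = \frac{242003}{7}$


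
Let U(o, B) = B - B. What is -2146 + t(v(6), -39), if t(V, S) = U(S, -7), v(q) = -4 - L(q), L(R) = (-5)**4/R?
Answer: -2146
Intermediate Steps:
L(R) = 625/R
v(q) = -4 - 625/q
U(o, B) = 0
t(V, S) = 0
-2146 + t(v(6), -39) = -2146 + 0 = -2146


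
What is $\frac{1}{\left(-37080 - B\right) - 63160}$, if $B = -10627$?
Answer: $- \frac{1}{89613} \approx -1.1159 \cdot 10^{-5}$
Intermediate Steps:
$\frac{1}{\left(-37080 - B\right) - 63160} = \frac{1}{\left(-37080 - -10627\right) - 63160} = \frac{1}{\left(-37080 + 10627\right) - 63160} = \frac{1}{-26453 - 63160} = \frac{1}{-89613} = - \frac{1}{89613}$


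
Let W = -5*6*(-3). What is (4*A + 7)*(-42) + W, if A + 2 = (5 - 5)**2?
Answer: 132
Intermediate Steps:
A = -2 (A = -2 + (5 - 5)**2 = -2 + 0**2 = -2 + 0 = -2)
W = 90 (W = -30*(-3) = 90)
(4*A + 7)*(-42) + W = (4*(-2) + 7)*(-42) + 90 = (-8 + 7)*(-42) + 90 = -1*(-42) + 90 = 42 + 90 = 132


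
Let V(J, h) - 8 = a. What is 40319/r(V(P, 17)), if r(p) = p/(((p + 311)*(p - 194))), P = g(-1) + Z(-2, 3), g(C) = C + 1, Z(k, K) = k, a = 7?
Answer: -2352774926/15 ≈ -1.5685e+8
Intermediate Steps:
g(C) = 1 + C
P = -2 (P = (1 - 1) - 2 = 0 - 2 = -2)
V(J, h) = 15 (V(J, h) = 8 + 7 = 15)
r(p) = p/((-194 + p)*(311 + p)) (r(p) = p/(((311 + p)*(-194 + p))) = p/(((-194 + p)*(311 + p))) = p*(1/((-194 + p)*(311 + p))) = p/((-194 + p)*(311 + p)))
40319/r(V(P, 17)) = 40319/((15/(-60334 + 15² + 117*15))) = 40319/((15/(-60334 + 225 + 1755))) = 40319/((15/(-58354))) = 40319/((15*(-1/58354))) = 40319/(-15/58354) = 40319*(-58354/15) = -2352774926/15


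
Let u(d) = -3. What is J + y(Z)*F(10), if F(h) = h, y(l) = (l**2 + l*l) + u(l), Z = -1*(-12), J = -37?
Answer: 2813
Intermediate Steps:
Z = 12
y(l) = -3 + 2*l**2 (y(l) = (l**2 + l*l) - 3 = (l**2 + l**2) - 3 = 2*l**2 - 3 = -3 + 2*l**2)
J + y(Z)*F(10) = -37 + (-3 + 2*12**2)*10 = -37 + (-3 + 2*144)*10 = -37 + (-3 + 288)*10 = -37 + 285*10 = -37 + 2850 = 2813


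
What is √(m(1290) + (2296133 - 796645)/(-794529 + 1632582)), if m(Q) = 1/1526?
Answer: √325267047337889622/426289626 ≈ 1.3379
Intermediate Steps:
m(Q) = 1/1526
√(m(1290) + (2296133 - 796645)/(-794529 + 1632582)) = √(1/1526 + (2296133 - 796645)/(-794529 + 1632582)) = √(1/1526 + 1499488/838053) = √(2289056741/1278868878) = √325267047337889622/426289626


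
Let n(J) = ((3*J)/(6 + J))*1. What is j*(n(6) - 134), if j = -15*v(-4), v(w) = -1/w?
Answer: 3975/8 ≈ 496.88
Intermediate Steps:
n(J) = 3*J/(6 + J) (n(J) = (3*J/(6 + J))*1 = 3*J/(6 + J))
j = -15/4 (j = -(-15)/(-4) = -(-15)*(-1)/4 = -15*¼ = -15/4 ≈ -3.7500)
j*(n(6) - 134) = -15*(3*6/(6 + 6) - 134)/4 = -15*(3*6/12 - 134)/4 = -15*(3*6*(1/12) - 134)/4 = -15*(3/2 - 134)/4 = -15/4*(-265/2) = 3975/8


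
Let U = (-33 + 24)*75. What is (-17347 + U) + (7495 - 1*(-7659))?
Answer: -2868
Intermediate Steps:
U = -675 (U = -9*75 = -675)
(-17347 + U) + (7495 - 1*(-7659)) = (-17347 - 675) + (7495 - 1*(-7659)) = -18022 + (7495 + 7659) = -18022 + 15154 = -2868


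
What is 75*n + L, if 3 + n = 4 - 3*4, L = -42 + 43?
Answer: -824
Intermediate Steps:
L = 1
n = -11 (n = -3 + (4 - 3*4) = -3 + (4 - 12) = -3 - 8 = -11)
75*n + L = 75*(-11) + 1 = -825 + 1 = -824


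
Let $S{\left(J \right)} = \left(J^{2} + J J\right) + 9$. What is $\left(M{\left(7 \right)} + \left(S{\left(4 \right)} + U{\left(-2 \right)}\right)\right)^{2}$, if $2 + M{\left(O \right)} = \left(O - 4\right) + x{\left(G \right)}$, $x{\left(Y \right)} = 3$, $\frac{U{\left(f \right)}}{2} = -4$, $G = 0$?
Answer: $1369$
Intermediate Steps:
$U{\left(f \right)} = -8$ ($U{\left(f \right)} = 2 \left(-4\right) = -8$)
$M{\left(O \right)} = -3 + O$ ($M{\left(O \right)} = -2 + \left(\left(O - 4\right) + 3\right) = -2 + \left(\left(-4 + O\right) + 3\right) = -2 + \left(-1 + O\right) = -3 + O$)
$S{\left(J \right)} = 9 + 2 J^{2}$ ($S{\left(J \right)} = \left(J^{2} + J^{2}\right) + 9 = 2 J^{2} + 9 = 9 + 2 J^{2}$)
$\left(M{\left(7 \right)} + \left(S{\left(4 \right)} + U{\left(-2 \right)}\right)\right)^{2} = \left(\left(-3 + 7\right) + \left(\left(9 + 2 \cdot 4^{2}\right) - 8\right)\right)^{2} = \left(4 + \left(\left(9 + 2 \cdot 16\right) - 8\right)\right)^{2} = \left(4 + \left(\left(9 + 32\right) - 8\right)\right)^{2} = \left(4 + \left(41 - 8\right)\right)^{2} = \left(4 + 33\right)^{2} = 37^{2} = 1369$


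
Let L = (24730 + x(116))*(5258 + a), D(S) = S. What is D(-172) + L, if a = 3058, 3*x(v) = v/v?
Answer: 205657280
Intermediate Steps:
x(v) = ⅓ (x(v) = (v/v)/3 = (⅓)*1 = ⅓)
L = 205657452 (L = (24730 + ⅓)*(5258 + 3058) = (74191/3)*8316 = 205657452)
D(-172) + L = -172 + 205657452 = 205657280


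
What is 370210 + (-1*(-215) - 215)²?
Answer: 370210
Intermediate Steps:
370210 + (-1*(-215) - 215)² = 370210 + (215 - 215)² = 370210 + 0² = 370210 + 0 = 370210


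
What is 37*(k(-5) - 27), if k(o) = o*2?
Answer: -1369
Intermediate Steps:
k(o) = 2*o
37*(k(-5) - 27) = 37*(2*(-5) - 27) = 37*(-10 - 27) = 37*(-37) = -1369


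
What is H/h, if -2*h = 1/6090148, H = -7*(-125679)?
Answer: -10715651946888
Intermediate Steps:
H = 879753
h = -1/12180296 (h = -½/6090148 = -½*1/6090148 = -1/12180296 ≈ -8.2100e-8)
H/h = 879753/(-1/12180296) = 879753*(-12180296) = -10715651946888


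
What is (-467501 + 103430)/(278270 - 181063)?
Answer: -364071/97207 ≈ -3.7453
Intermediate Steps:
(-467501 + 103430)/(278270 - 181063) = -364071/97207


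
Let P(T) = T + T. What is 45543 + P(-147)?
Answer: 45249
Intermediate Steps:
P(T) = 2*T
45543 + P(-147) = 45543 + 2*(-147) = 45543 - 294 = 45249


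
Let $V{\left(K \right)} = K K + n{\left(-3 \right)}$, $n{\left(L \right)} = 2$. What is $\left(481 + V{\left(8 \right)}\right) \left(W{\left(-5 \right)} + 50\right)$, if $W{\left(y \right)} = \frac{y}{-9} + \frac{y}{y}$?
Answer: $\frac{253808}{9} \approx 28201.0$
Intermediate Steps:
$W{\left(y \right)} = 1 - \frac{y}{9}$ ($W{\left(y \right)} = y \left(- \frac{1}{9}\right) + 1 = - \frac{y}{9} + 1 = 1 - \frac{y}{9}$)
$V{\left(K \right)} = 2 + K^{2}$ ($V{\left(K \right)} = K K + 2 = K^{2} + 2 = 2 + K^{2}$)
$\left(481 + V{\left(8 \right)}\right) \left(W{\left(-5 \right)} + 50\right) = \left(481 + \left(2 + 8^{2}\right)\right) \left(\left(1 - - \frac{5}{9}\right) + 50\right) = \left(481 + \left(2 + 64\right)\right) \left(\left(1 + \frac{5}{9}\right) + 50\right) = \left(481 + 66\right) \left(\frac{14}{9} + 50\right) = 547 \cdot \frac{464}{9} = \frac{253808}{9}$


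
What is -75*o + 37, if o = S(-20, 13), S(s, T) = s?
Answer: 1537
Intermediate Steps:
o = -20
-75*o + 37 = -75*(-20) + 37 = 1500 + 37 = 1537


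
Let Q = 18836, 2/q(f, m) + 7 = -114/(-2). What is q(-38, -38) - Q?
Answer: -470899/25 ≈ -18836.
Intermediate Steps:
q(f, m) = 1/25 (q(f, m) = 2/(-7 - 114/(-2)) = 2/(-7 - 114*(-½)) = 2/(-7 + 57) = 2/50 = 2*(1/50) = 1/25)
q(-38, -38) - Q = 1/25 - 1*18836 = 1/25 - 18836 = -470899/25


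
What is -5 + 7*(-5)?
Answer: -40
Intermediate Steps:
-5 + 7*(-5) = -5 - 35 = -40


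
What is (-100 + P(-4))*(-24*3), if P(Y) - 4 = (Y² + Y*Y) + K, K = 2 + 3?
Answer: 4248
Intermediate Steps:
K = 5
P(Y) = 9 + 2*Y² (P(Y) = 4 + ((Y² + Y*Y) + 5) = 4 + ((Y² + Y²) + 5) = 4 + (2*Y² + 5) = 4 + (5 + 2*Y²) = 9 + 2*Y²)
(-100 + P(-4))*(-24*3) = (-100 + (9 + 2*(-4)²))*(-24*3) = (-100 + (9 + 2*16))*(-72) = (-100 + (9 + 32))*(-72) = (-100 + 41)*(-72) = -59*(-72) = 4248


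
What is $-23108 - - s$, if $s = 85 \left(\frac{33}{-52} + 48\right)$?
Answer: $- \frac{992261}{52} \approx -19082.0$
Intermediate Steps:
$s = \frac{209355}{52}$ ($s = 85 \left(33 \left(- \frac{1}{52}\right) + 48\right) = 85 \left(- \frac{33}{52} + 48\right) = 85 \cdot \frac{2463}{52} = \frac{209355}{52} \approx 4026.1$)
$-23108 - - s = -23108 - \left(-1\right) \frac{209355}{52} = -23108 - - \frac{209355}{52} = -23108 + \frac{209355}{52} = - \frac{992261}{52}$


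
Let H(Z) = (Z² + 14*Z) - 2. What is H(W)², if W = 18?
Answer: 329476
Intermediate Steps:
H(Z) = -2 + Z² + 14*Z
H(W)² = (-2 + 18² + 14*18)² = (-2 + 324 + 252)² = 574² = 329476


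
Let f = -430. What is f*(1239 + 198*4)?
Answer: -873330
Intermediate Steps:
f*(1239 + 198*4) = -430*(1239 + 198*4) = -430*(1239 + 792) = -430*2031 = -873330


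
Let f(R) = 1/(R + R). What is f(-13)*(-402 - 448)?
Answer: 425/13 ≈ 32.692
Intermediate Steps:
f(R) = 1/(2*R)
f(-13)*(-402 - 448) = ((½)/(-13))*(-402 - 448) = ((½)*(-1/13))*(-850) = -1/26*(-850) = 425/13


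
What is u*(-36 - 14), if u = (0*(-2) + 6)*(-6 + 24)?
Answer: -5400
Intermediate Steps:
u = 108 (u = (0 + 6)*18 = 6*18 = 108)
u*(-36 - 14) = 108*(-36 - 14) = 108*(-50) = -5400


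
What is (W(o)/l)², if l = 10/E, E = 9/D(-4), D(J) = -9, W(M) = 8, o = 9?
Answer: 16/25 ≈ 0.64000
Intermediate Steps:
E = -1 (E = 9/(-9) = 9*(-⅑) = -1)
l = -10 (l = 10/(-1) = 10*(-1) = -10)
(W(o)/l)² = (8/(-10))² = (8*(-⅒))² = (-⅘)² = 16/25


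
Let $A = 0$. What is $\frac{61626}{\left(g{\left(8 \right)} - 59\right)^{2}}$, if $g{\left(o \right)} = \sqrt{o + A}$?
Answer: $\frac{61626}{\left(59 - 2 \sqrt{2}\right)^{2}} \approx 19.531$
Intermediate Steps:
$g{\left(o \right)} = \sqrt{o}$ ($g{\left(o \right)} = \sqrt{o + 0} = \sqrt{o}$)
$\frac{61626}{\left(g{\left(8 \right)} - 59\right)^{2}} = \frac{61626}{\left(\sqrt{8} - 59\right)^{2}} = \frac{61626}{\left(2 \sqrt{2} - 59\right)^{2}} = \frac{61626}{\left(-59 + 2 \sqrt{2}\right)^{2}}$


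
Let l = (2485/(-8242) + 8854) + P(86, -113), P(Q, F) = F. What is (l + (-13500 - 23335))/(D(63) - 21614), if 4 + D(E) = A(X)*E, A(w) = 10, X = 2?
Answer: 25728137/19220344 ≈ 1.3386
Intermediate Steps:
D(E) = -4 + 10*E
l = 72040837/8242 (l = (2485/(-8242) + 8854) - 113 = (2485*(-1/8242) + 8854) - 113 = (-2485/8242 + 8854) - 113 = 72972183/8242 - 113 = 72040837/8242 ≈ 8740.7)
(l + (-13500 - 23335))/(D(63) - 21614) = (72040837/8242 + (-13500 - 23335))/((-4 + 10*63) - 21614) = (72040837/8242 - 36835)/((-4 + 630) - 21614) = -231553233/(8242*(626 - 21614)) = -231553233/8242/(-20988) = -231553233/8242*(-1/20988) = 25728137/19220344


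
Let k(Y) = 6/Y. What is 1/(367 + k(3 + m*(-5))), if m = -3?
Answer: 3/1102 ≈ 0.0027223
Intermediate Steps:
1/(367 + k(3 + m*(-5))) = 1/(367 + 6/(3 - 3*(-5))) = 1/(367 + 6/(3 + 15)) = 1/(367 + 6/18) = 1/(367 + 6*(1/18)) = 1/(367 + ⅓) = 1/(1102/3) = 3/1102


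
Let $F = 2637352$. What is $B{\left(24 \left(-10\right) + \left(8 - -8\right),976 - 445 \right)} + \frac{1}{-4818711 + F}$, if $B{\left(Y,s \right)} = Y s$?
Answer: $- \frac{259459564897}{2181359} \approx -1.1894 \cdot 10^{5}$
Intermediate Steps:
$B{\left(24 \left(-10\right) + \left(8 - -8\right),976 - 445 \right)} + \frac{1}{-4818711 + F} = \left(24 \left(-10\right) + \left(8 - -8\right)\right) \left(976 - 445\right) + \frac{1}{-4818711 + 2637352} = \left(-240 + \left(8 + 8\right)\right) 531 + \frac{1}{-2181359} = \left(-240 + 16\right) 531 - \frac{1}{2181359} = \left(-224\right) 531 - \frac{1}{2181359} = -118944 - \frac{1}{2181359} = - \frac{259459564897}{2181359}$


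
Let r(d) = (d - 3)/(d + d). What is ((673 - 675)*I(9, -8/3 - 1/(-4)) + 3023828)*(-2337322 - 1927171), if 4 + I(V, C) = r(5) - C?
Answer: -386853154129039/30 ≈ -1.2895e+13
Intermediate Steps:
r(d) = (-3 + d)/(2*d) (r(d) = (-3 + d)/((2*d)) = (-3 + d)*(1/(2*d)) = (-3 + d)/(2*d))
I(V, C) = -19/5 - C (I(V, C) = -4 + ((½)*(-3 + 5)/5 - C) = -4 + ((½)*(⅕)*2 - C) = -4 + (⅕ - C) = -19/5 - C)
((673 - 675)*I(9, -8/3 - 1/(-4)) + 3023828)*(-2337322 - 1927171) = ((673 - 675)*(-19/5 - (-8/3 - 1/(-4))) + 3023828)*(-2337322 - 1927171) = (-2*(-19/5 - (-8*⅓ - 1*(-¼))) + 3023828)*(-4264493) = (-2*(-19/5 - (-8/3 + ¼)) + 3023828)*(-4264493) = (-2*(-19/5 - 1*(-29/12)) + 3023828)*(-4264493) = (-2*(-19/5 + 29/12) + 3023828)*(-4264493) = (-2*(-83/60) + 3023828)*(-4264493) = (83/30 + 3023828)*(-4264493) = (90714923/30)*(-4264493) = -386853154129039/30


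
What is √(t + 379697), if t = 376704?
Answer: √756401 ≈ 869.71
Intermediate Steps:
√(t + 379697) = √(376704 + 379697) = √756401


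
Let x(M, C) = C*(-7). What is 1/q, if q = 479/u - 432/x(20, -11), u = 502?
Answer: -38654/179981 ≈ -0.21477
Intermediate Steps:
x(M, C) = -7*C
q = -179981/38654 (q = 479/502 - 432/((-7*(-11))) = 479*(1/502) - 432/77 = 479/502 - 432*1/77 = 479/502 - 432/77 = -179981/38654 ≈ -4.6562)
1/q = 1/(-179981/38654) = -38654/179981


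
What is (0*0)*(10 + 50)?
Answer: 0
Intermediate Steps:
(0*0)*(10 + 50) = 0*60 = 0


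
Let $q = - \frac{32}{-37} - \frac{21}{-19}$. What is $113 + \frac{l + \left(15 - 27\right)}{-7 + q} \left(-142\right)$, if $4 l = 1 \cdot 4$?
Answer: $- \frac{349259}{1768} \approx -197.54$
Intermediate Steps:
$l = 1$ ($l = \frac{1 \cdot 4}{4} = \frac{1}{4} \cdot 4 = 1$)
$q = \frac{1385}{703}$ ($q = \left(-32\right) \left(- \frac{1}{37}\right) - - \frac{21}{19} = \frac{32}{37} + \frac{21}{19} = \frac{1385}{703} \approx 1.9701$)
$113 + \frac{l + \left(15 - 27\right)}{-7 + q} \left(-142\right) = 113 + \frac{1 + \left(15 - 27\right)}{-7 + \frac{1385}{703}} \left(-142\right) = 113 + \frac{1 - 12}{- \frac{3536}{703}} \left(-142\right) = 113 + \left(-11\right) \left(- \frac{703}{3536}\right) \left(-142\right) = 113 + \frac{7733}{3536} \left(-142\right) = 113 - \frac{549043}{1768} = - \frac{349259}{1768}$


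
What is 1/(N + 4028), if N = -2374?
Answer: 1/1654 ≈ 0.00060460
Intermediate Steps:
1/(N + 4028) = 1/(-2374 + 4028) = 1/1654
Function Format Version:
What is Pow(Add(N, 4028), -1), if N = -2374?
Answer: Rational(1, 1654) ≈ 0.00060460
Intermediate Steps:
Pow(Add(N, 4028), -1) = Pow(Add(-2374, 4028), -1) = Pow(1654, -1) = Rational(1, 1654)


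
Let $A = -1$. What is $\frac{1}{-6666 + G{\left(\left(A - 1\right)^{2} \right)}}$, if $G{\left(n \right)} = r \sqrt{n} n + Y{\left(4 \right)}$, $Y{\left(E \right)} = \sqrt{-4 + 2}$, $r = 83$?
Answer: $- \frac{3001}{18012003} - \frac{i \sqrt{2}}{36024006} \approx -0.00016661 - 3.9258 \cdot 10^{-8} i$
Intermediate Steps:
$Y{\left(E \right)} = i \sqrt{2}$ ($Y{\left(E \right)} = \sqrt{-2} = i \sqrt{2}$)
$G{\left(n \right)} = 83 n^{\frac{3}{2}} + i \sqrt{2}$ ($G{\left(n \right)} = 83 \sqrt{n} n + i \sqrt{2} = 83 n^{\frac{3}{2}} + i \sqrt{2}$)
$\frac{1}{-6666 + G{\left(\left(A - 1\right)^{2} \right)}} = \frac{1}{-6666 + \left(83 \left(\left(-1 - 1\right)^{2}\right)^{\frac{3}{2}} + i \sqrt{2}\right)} = \frac{1}{-6666 + \left(83 \left(\left(-2\right)^{2}\right)^{\frac{3}{2}} + i \sqrt{2}\right)} = \frac{1}{-6666 + \left(83 \cdot 4^{\frac{3}{2}} + i \sqrt{2}\right)} = \frac{1}{-6666 + \left(83 \cdot 8 + i \sqrt{2}\right)} = \frac{1}{-6666 + \left(664 + i \sqrt{2}\right)} = \frac{1}{-6002 + i \sqrt{2}}$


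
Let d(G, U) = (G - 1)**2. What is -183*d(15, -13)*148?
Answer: -5308464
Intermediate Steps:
d(G, U) = (-1 + G)**2
-183*d(15, -13)*148 = -183*(-1 + 15)**2*148 = -183*14**2*148 = -183*196*148 = -35868*148 = -5308464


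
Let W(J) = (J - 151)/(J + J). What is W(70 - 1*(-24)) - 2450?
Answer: -460657/188 ≈ -2450.3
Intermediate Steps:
W(J) = (-151 + J)/(2*J) (W(J) = (-151 + J)/((2*J)) = (-151 + J)*(1/(2*J)) = (-151 + J)/(2*J))
W(70 - 1*(-24)) - 2450 = (-151 + (70 - 1*(-24)))/(2*(70 - 1*(-24))) - 2450 = (-151 + (70 + 24))/(2*(70 + 24)) - 2450 = (1/2)*(-151 + 94)/94 - 2450 = (1/2)*(1/94)*(-57) - 2450 = -57/188 - 2450 = -460657/188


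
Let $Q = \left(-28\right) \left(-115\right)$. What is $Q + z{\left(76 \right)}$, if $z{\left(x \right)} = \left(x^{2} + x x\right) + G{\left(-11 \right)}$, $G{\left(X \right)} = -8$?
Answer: $14764$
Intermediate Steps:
$Q = 3220$
$z{\left(x \right)} = -8 + 2 x^{2}$ ($z{\left(x \right)} = \left(x^{2} + x x\right) - 8 = \left(x^{2} + x^{2}\right) - 8 = 2 x^{2} - 8 = -8 + 2 x^{2}$)
$Q + z{\left(76 \right)} = 3220 - \left(8 - 2 \cdot 76^{2}\right) = 3220 + \left(-8 + 2 \cdot 5776\right) = 3220 + \left(-8 + 11552\right) = 3220 + 11544 = 14764$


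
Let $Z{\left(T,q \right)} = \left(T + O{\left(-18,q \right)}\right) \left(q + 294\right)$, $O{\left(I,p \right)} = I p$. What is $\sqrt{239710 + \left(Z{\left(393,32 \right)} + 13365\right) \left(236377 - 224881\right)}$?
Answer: $i \sqrt{531944618} \approx 23064.0 i$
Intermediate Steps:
$Z{\left(T,q \right)} = \left(294 + q\right) \left(T - 18 q\right)$ ($Z{\left(T,q \right)} = \left(T - 18 q\right) \left(q + 294\right) = \left(T - 18 q\right) \left(294 + q\right) = \left(294 + q\right) \left(T - 18 q\right)$)
$\sqrt{239710 + \left(Z{\left(393,32 \right)} + 13365\right) \left(236377 - 224881\right)} = \sqrt{239710 + \left(\left(\left(-5292\right) 32 - 18 \cdot 32^{2} + 294 \cdot 393 + 393 \cdot 32\right) + 13365\right) \left(236377 - 224881\right)} = \sqrt{239710 + \left(\left(-169344 - 18432 + 115542 + 12576\right) + 13365\right) 11496} = \sqrt{239710 + \left(-59658 + 13365\right) 11496} = \sqrt{239710 - 532184328} = \sqrt{-531944618} = i \sqrt{531944618}$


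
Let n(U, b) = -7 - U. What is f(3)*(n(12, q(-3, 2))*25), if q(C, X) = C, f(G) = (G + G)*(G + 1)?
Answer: -11400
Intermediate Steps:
f(G) = 2*G*(1 + G) (f(G) = (2*G)*(1 + G) = 2*G*(1 + G))
f(3)*(n(12, q(-3, 2))*25) = (2*3*(1 + 3))*((-7 - 1*12)*25) = (2*3*4)*((-7 - 12)*25) = 24*(-19*25) = 24*(-475) = -11400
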